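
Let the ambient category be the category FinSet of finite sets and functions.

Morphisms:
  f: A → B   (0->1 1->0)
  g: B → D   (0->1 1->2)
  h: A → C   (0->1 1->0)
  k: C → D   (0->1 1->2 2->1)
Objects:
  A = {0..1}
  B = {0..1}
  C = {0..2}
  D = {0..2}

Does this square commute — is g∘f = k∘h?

Along f;g (path 1):
  0 f→1 g→2
  1 f→0 g→1
  composite₁ = (0->2 1->1)
Along h;k (path 2):
  0 h→1 k→2
  1 h→0 k→1
  composite₂ = (0->2 1->1)
Equal? same morphism ✓

Answer: COMMUTES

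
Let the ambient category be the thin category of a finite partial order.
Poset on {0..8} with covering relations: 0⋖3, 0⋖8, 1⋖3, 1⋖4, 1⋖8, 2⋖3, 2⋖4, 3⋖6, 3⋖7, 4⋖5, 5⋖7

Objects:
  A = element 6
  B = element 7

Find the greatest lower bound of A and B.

Common predecessors of 6,7: {0,1,2,3}
  0 <= 3
  1 <= 3
  2 <= 3
  3 <= 3
glb = 3

Answer: A∧B = 3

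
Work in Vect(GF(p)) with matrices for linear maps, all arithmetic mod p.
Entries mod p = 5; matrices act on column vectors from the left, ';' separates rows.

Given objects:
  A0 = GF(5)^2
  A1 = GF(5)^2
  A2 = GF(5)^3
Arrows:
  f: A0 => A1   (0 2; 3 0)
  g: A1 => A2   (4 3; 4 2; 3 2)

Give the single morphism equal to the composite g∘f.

Answer: (4 3; 1 3; 1 1)

Derivation:
  e0=(1,0) f=>(0,3) g=>(4,1,1)
  e1=(0,1) f=>(2,0) g=>(3,3,1)
result: (4 3; 1 3; 1 1)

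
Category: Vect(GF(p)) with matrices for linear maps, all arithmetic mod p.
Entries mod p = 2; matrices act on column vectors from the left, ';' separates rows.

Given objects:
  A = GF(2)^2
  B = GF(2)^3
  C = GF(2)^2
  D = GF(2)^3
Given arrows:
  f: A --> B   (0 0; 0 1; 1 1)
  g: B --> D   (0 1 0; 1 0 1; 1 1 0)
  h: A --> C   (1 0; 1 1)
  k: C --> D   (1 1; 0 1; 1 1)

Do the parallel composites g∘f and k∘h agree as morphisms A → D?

Answer: COMMUTES

Derivation:
Path 1 = f;g:
  e0=(1,0) f-->(0,0,1) g-->(0,1,0)
  e1=(0,1) f-->(0,1,1) g-->(1,1,1)
  composite₁ = (0 1; 1 1; 0 1)
Path 2 = h;k:
  e0=(1,0) h-->(1,1) k-->(0,1,0)
  e1=(0,1) h-->(0,1) k-->(1,1,1)
  composite₂ = (0 1; 1 1; 0 1)
Equal? YES — commutes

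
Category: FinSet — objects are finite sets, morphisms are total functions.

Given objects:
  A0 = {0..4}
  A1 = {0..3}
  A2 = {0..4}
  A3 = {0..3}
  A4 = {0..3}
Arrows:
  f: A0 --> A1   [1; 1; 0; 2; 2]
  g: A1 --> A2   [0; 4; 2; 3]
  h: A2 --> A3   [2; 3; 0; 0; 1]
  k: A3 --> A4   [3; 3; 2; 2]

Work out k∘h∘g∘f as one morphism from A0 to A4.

  0 f-->1 g-->4 h-->1 k-->3
  1 f-->1 g-->4 h-->1 k-->3
  2 f-->0 g-->0 h-->2 k-->2
  3 f-->2 g-->2 h-->0 k-->3
  4 f-->2 g-->2 h-->0 k-->3
result: [3; 3; 2; 3; 3]

Answer: [3; 3; 2; 3; 3]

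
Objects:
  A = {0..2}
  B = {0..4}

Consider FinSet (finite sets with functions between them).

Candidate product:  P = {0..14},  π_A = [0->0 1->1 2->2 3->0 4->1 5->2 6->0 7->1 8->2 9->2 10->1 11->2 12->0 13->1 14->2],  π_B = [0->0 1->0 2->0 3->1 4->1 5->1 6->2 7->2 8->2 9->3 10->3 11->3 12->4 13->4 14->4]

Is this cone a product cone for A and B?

|A|·|B| = 3·5 = 15;  |P| = 15
Check the pairing map k ↦ (π_A(k), π_B(k)):
  0 -> (0,0)
  1 -> (1,0)
  2 -> (2,0)
  3 -> (0,1)
  4 -> (1,1)
  5 -> (2,1)
  6 -> (0,2)
  7 -> (1,2)
  8 -> (2,2)
  9 -> (2,3)
  10 -> (1,3)
  11 -> (2,3)  ✗ repeats pair of k=9
  12 -> (0,4)
  13 -> (1,4)
  14 -> (2,4)
distinct pairs in image: 14 / 15 needed
  → (2,3) hit at k=9 and k=11

Answer: NOT A VALID PRODUCT — duplicate pair at indices 11,9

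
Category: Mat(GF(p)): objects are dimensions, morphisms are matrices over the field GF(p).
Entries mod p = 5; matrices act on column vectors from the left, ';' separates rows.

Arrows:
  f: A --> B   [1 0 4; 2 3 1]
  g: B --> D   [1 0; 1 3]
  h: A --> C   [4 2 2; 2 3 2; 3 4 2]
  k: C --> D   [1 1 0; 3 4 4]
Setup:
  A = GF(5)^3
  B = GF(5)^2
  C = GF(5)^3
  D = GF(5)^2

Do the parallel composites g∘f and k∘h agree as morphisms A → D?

Path 1 = f;g:
  e0=[1,0,0] f-->[1,2] g-->[1,2]
  e1=[0,1,0] f-->[0,3] g-->[0,4]
  e2=[0,0,1] f-->[4,1] g-->[4,2]
  ⟦path⟧₁ = [1 0 4; 2 4 2]
Path 2 = h;k:
  e0=[1,0,0] h-->[4,2,3] k-->[1,2]
  e1=[0,1,0] h-->[2,3,4] k-->[0,4]
  e2=[0,0,1] h-->[2,2,2] k-->[4,2]
  ⟦path⟧₂ = [1 0 4; 2 4 2]
Equal? same morphism ✓

Answer: COMMUTES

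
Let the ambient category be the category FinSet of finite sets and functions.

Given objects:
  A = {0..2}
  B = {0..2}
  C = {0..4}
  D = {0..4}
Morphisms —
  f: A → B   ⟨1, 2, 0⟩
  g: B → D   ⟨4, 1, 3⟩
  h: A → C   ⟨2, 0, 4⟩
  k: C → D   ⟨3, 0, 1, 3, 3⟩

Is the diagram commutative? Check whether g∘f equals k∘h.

Path 1 = f;g:
  0 f→1 g→1
  1 f→2 g→3
  2 f→0 g→4
  result₁ = ⟨1, 3, 4⟩
Path 2 = h;k:
  0 h→2 k→1
  1 h→0 k→3
  2 h→4 k→3
  result₂ = ⟨1, 3, 3⟩
Equal? NO — does not commute

Answer: DOES NOT COMMUTE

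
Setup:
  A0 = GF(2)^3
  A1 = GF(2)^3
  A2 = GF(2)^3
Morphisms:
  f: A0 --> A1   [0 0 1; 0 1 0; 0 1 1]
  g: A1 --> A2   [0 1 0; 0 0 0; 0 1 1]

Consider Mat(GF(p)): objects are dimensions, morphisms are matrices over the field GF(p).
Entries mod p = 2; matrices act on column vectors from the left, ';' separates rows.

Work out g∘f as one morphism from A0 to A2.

  e0=[1,0,0] f-->[0,0,0] g-->[0,0,0]
  e1=[0,1,0] f-->[0,1,1] g-->[1,0,0]
  e2=[0,0,1] f-->[1,0,1] g-->[0,0,1]
⟦path⟧: [0 1 0; 0 0 0; 0 0 1]

Answer: [0 1 0; 0 0 0; 0 0 1]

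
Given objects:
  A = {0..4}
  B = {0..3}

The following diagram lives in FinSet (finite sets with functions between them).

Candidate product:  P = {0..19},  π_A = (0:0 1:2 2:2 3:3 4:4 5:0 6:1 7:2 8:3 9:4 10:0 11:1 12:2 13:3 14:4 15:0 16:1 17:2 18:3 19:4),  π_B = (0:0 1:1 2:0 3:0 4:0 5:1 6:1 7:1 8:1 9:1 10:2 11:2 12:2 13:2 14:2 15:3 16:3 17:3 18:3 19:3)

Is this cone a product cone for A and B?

|A|·|B| = 5·4 = 20;  |P| = 20
Check the pairing map k ↦ (π_A(k), π_B(k)):
  0 : (0,0)
  1 : (2,1)
  2 : (2,0)
  3 : (3,0)
  4 : (4,0)
  5 : (0,1)
  6 : (1,1)
  7 : (2,1)  ✗ repeats pair of k=1
  8 : (3,1)
  9 : (4,1)
  10 : (0,2)
  11 : (1,2)
  12 : (2,2)
  13 : (3,2)
  14 : (4,2)
  15 : (0,3)
  16 : (1,3)
  17 : (2,3)
  18 : (3,3)
  19 : (4,3)
distinct pairs in image: 19 / 20 needed
  → (2,1) hit at k=1 and k=7

Answer: NOT A VALID PRODUCT — duplicate pair at indices 7,1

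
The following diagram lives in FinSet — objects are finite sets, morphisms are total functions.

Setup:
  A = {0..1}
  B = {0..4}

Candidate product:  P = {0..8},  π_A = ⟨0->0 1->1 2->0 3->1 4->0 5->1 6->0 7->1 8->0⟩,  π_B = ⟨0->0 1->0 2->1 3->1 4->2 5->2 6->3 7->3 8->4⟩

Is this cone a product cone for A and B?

|A|·|B| = 2·5 = 10;  |P| = 9
  → cardinalities differ; no bijection possible.

Answer: NOT A VALID PRODUCT — |P|=9 ≠ |A|·|B|=10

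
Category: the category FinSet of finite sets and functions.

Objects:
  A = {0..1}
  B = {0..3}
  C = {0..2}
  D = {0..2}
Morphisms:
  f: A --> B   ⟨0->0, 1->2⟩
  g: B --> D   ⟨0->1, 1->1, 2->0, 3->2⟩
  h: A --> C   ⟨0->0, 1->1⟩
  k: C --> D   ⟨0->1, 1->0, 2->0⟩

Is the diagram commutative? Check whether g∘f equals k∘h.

Answer: COMMUTES

Trace:
Along f;g (path 1):
  0 f-->0 g-->1
  1 f-->2 g-->0
  ⟦path⟧₁ = ⟨0->1, 1->0⟩
Along h;k (path 2):
  0 h-->0 k-->1
  1 h-->1 k-->0
  ⟦path⟧₂ = ⟨0->1, 1->0⟩
Equal? same morphism ✓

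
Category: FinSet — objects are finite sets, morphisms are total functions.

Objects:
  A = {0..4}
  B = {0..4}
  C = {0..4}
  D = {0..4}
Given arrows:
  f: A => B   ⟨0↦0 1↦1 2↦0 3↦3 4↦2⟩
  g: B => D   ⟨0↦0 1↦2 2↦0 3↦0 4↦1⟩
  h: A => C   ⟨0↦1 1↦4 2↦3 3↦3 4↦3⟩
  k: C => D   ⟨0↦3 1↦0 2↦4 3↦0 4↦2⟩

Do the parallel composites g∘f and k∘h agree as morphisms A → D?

1) trace f;g:
  0 f=>0 g=>0
  1 f=>1 g=>2
  2 f=>0 g=>0
  3 f=>3 g=>0
  4 f=>2 g=>0
  composite₁ = ⟨0↦0 1↦2 2↦0 3↦0 4↦0⟩
2) trace h;k:
  0 h=>1 k=>0
  1 h=>4 k=>2
  2 h=>3 k=>0
  3 h=>3 k=>0
  4 h=>3 k=>0
  composite₂ = ⟨0↦0 1↦2 2↦0 3↦0 4↦0⟩
Equal? equal; square commutes

Answer: COMMUTES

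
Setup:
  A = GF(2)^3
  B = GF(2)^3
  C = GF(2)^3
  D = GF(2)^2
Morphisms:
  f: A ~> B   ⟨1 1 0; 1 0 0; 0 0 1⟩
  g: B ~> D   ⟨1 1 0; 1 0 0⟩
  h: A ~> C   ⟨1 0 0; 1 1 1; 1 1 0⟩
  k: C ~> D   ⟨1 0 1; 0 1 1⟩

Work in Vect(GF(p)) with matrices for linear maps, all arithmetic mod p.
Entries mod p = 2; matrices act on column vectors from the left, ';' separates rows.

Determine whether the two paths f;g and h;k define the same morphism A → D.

Along f;g (path 1):
  e0=[1,0,0] f~>[1,1,0] g~>[0,1]
  e1=[0,1,0] f~>[1,0,0] g~>[1,1]
  e2=[0,0,1] f~>[0,0,1] g~>[0,0]
  composite₁ = ⟨0 1 0; 1 1 0⟩
Along h;k (path 2):
  e0=[1,0,0] h~>[1,1,1] k~>[0,0]
  e1=[0,1,0] h~>[0,1,1] k~>[1,0]
  e2=[0,0,1] h~>[0,1,0] k~>[0,1]
  composite₂ = ⟨0 1 0; 0 0 1⟩
Equal? distinct morphisms ✗

Answer: DOES NOT COMMUTE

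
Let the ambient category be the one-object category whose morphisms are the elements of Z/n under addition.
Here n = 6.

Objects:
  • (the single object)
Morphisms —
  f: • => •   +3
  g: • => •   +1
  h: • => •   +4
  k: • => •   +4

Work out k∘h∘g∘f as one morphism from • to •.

  0 +3≡3 +1≡4 +4≡2 +4≡0  (mod 6)
result: +0

Answer: +0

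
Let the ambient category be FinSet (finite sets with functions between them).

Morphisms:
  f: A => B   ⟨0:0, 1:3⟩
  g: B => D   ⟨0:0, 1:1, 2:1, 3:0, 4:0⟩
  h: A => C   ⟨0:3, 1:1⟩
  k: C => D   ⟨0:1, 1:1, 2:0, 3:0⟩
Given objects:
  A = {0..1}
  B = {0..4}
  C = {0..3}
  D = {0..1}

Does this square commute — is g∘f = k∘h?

Along f;g (path 1):
  0 f=>0 g=>0
  1 f=>3 g=>0
  composite₁ = ⟨0:0, 1:0⟩
Along h;k (path 2):
  0 h=>3 k=>0
  1 h=>1 k=>1
  composite₂ = ⟨0:0, 1:1⟩
Equal? NO — does not commute

Answer: DOES NOT COMMUTE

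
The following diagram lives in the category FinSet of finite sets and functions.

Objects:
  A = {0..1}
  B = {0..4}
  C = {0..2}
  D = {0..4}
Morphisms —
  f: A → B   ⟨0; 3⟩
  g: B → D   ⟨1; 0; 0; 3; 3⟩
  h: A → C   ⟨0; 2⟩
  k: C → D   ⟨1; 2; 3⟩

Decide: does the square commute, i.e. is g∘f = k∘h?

Answer: COMMUTES

Trace:
1) trace f;g:
  0 f→0 g→1
  1 f→3 g→3
  composite₁ = ⟨1; 3⟩
2) trace h;k:
  0 h→0 k→1
  1 h→2 k→3
  composite₂ = ⟨1; 3⟩
Equal? equal; square commutes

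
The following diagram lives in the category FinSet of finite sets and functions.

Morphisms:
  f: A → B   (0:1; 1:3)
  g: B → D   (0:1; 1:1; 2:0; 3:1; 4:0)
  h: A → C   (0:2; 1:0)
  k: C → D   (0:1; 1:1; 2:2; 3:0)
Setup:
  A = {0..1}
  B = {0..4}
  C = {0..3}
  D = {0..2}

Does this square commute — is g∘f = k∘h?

1) trace f;g:
  0 f→1 g→1
  1 f→3 g→1
  result₁ = (0:1; 1:1)
2) trace h;k:
  0 h→2 k→2
  1 h→0 k→1
  result₂ = (0:2; 1:1)
Equal? distinct morphisms ✗

Answer: DOES NOT COMMUTE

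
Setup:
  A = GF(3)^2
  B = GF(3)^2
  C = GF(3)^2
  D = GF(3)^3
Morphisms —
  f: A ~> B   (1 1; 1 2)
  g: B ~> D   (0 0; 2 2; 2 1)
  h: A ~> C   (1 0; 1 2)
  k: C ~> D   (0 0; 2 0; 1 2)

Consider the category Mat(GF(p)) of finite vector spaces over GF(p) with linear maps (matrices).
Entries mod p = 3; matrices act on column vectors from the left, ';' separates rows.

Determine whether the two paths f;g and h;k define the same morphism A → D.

Answer: DOES NOT COMMUTE

Derivation:
Along f;g (path 1):
  e0=⟨1,0⟩ f~>⟨1,1⟩ g~>⟨0,1,0⟩
  e1=⟨0,1⟩ f~>⟨1,2⟩ g~>⟨0,0,1⟩
  ⟦path⟧₁ = (0 0; 1 0; 0 1)
Along h;k (path 2):
  e0=⟨1,0⟩ h~>⟨1,1⟩ k~>⟨0,2,0⟩
  e1=⟨0,1⟩ h~>⟨0,2⟩ k~>⟨0,0,1⟩
  ⟦path⟧₂ = (0 0; 2 0; 0 1)
Equal? differ; not commutative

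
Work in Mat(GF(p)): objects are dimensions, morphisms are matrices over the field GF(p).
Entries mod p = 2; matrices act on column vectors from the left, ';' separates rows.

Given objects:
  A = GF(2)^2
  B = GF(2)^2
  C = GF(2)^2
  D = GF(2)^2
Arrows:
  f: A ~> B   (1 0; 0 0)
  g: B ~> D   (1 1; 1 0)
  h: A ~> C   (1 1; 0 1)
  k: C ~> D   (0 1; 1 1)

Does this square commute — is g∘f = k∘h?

Answer: DOES NOT COMMUTE

Work:
Along f;g (path 1):
  e0=(1,0) f~>(1,0) g~>(1,1)
  e1=(0,1) f~>(0,0) g~>(0,0)
  result₁ = (1 0; 1 0)
Along h;k (path 2):
  e0=(1,0) h~>(1,0) k~>(0,1)
  e1=(0,1) h~>(1,1) k~>(1,0)
  result₂ = (0 1; 1 0)
Equal? differ; not commutative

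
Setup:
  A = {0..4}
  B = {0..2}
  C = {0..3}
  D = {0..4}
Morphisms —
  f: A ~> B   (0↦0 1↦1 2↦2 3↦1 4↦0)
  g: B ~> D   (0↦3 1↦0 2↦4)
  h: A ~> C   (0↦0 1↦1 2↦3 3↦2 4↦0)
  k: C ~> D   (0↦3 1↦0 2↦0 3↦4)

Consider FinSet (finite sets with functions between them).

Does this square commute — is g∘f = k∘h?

1) trace f;g:
  0 f~>0 g~>3
  1 f~>1 g~>0
  2 f~>2 g~>4
  3 f~>1 g~>0
  4 f~>0 g~>3
  composite₁ = (0↦3 1↦0 2↦4 3↦0 4↦3)
2) trace h;k:
  0 h~>0 k~>3
  1 h~>1 k~>0
  2 h~>3 k~>4
  3 h~>2 k~>0
  4 h~>0 k~>3
  composite₂ = (0↦3 1↦0 2↦4 3↦0 4↦3)
Equal? same morphism ✓

Answer: COMMUTES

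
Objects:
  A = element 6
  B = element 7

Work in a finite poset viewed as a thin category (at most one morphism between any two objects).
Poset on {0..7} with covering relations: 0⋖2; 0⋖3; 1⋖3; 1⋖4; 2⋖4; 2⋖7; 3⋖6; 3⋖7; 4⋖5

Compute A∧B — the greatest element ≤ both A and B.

{x : x≤A ∧ x≤B} = {0,1,3}  (A=6, B=7)
  0 ≤ 3
  1 ≤ 3
  3 ≤ 3
glb = 3

Answer: A∧B = 3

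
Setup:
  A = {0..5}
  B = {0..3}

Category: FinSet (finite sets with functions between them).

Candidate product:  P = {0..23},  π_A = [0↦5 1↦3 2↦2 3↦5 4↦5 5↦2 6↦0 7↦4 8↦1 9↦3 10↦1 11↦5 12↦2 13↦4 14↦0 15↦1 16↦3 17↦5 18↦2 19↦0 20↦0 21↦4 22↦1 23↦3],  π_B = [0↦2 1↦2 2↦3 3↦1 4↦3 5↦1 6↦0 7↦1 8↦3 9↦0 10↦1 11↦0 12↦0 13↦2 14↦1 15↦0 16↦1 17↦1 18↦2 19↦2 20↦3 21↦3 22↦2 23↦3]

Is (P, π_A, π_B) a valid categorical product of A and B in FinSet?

Answer: NOT A VALID PRODUCT — duplicate pair at indices 3,17

Derivation:
|A|·|B| = 6·4 = 24;  |P| = 24
Check the pairing map k ↦ (π_A(k), π_B(k)):
  0 ↦ (5,2)
  1 ↦ (3,2)
  2 ↦ (2,3)
  3 ↦ (5,1)
  4 ↦ (5,3)
  5 ↦ (2,1)
  6 ↦ (0,0)
  7 ↦ (4,1)
  8 ↦ (1,3)
  9 ↦ (3,0)
  10 ↦ (1,1)
  11 ↦ (5,0)
  12 ↦ (2,0)
  13 ↦ (4,2)
  14 ↦ (0,1)
  15 ↦ (1,0)
  16 ↦ (3,1)
  17 ↦ (5,1)  ✗ repeats pair of k=3
  18 ↦ (2,2)
  19 ↦ (0,2)
  20 ↦ (0,3)
  21 ↦ (4,3)
  22 ↦ (1,2)
  23 ↦ (3,3)
distinct pairs in image: 23 / 24 needed
  → (5,1) hit at k=3 and k=17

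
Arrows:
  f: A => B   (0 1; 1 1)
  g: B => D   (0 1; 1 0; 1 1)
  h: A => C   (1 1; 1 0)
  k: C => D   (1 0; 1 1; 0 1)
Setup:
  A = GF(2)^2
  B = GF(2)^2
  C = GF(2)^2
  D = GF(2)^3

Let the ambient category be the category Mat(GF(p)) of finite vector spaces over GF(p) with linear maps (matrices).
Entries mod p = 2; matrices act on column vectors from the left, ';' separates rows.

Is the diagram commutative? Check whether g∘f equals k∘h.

1) trace f;g:
  e0=[1,0] f=>[0,1] g=>[1,0,1]
  e1=[0,1] f=>[1,1] g=>[1,1,0]
  result₁ = (1 1; 0 1; 1 0)
2) trace h;k:
  e0=[1,0] h=>[1,1] k=>[1,0,1]
  e1=[0,1] h=>[1,0] k=>[1,1,0]
  result₂ = (1 1; 0 1; 1 0)
Equal? equal; square commutes

Answer: COMMUTES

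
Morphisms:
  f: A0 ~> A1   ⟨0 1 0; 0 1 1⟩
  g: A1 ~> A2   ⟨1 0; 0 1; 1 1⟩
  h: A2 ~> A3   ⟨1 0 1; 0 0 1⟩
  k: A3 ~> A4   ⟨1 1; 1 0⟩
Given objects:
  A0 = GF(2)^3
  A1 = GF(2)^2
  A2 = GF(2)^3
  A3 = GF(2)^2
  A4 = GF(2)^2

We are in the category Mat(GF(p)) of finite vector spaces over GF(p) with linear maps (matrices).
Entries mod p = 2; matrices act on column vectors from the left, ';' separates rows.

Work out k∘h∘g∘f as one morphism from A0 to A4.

  e0=(1,0,0) f~>(0,0) g~>(0,0,0) h~>(0,0) k~>(0,0)
  e1=(0,1,0) f~>(1,1) g~>(1,1,0) h~>(1,0) k~>(1,1)
  e2=(0,0,1) f~>(0,1) g~>(0,1,1) h~>(1,1) k~>(0,1)
composite: ⟨0 1 0; 0 1 1⟩

Answer: ⟨0 1 0; 0 1 1⟩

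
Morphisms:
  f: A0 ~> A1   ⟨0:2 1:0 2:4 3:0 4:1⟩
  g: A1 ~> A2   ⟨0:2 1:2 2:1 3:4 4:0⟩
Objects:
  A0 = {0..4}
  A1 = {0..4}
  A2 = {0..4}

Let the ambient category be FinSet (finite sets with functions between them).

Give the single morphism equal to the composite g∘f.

Answer: ⟨0:1 1:2 2:0 3:2 4:2⟩

Work:
  0 f~>2 g~>1
  1 f~>0 g~>2
  2 f~>4 g~>0
  3 f~>0 g~>2
  4 f~>1 g~>2
composite: ⟨0:1 1:2 2:0 3:2 4:2⟩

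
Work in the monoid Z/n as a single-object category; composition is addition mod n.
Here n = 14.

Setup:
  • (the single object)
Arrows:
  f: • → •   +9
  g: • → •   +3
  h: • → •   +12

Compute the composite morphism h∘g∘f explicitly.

Answer: +10

Work:
  0 +9≡9 +3≡12 +12≡10  (mod 14)
result: +10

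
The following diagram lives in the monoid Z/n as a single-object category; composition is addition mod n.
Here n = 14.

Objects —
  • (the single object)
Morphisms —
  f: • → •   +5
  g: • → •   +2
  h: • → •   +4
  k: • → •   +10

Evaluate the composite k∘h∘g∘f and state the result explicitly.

  0 +5≡5 +2≡7 +4≡11 +10≡7  (mod 14)
⟦path⟧: +7

Answer: +7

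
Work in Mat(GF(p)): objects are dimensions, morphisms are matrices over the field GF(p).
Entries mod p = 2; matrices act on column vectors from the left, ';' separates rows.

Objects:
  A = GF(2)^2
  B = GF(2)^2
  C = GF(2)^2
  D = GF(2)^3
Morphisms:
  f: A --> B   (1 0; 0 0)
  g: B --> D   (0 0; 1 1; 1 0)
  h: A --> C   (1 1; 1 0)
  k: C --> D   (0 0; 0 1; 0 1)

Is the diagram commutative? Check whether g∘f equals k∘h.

Answer: COMMUTES

Derivation:
Along f;g (path 1):
  e0=⟨1,0⟩ f-->⟨1,0⟩ g-->⟨0,1,1⟩
  e1=⟨0,1⟩ f-->⟨0,0⟩ g-->⟨0,0,0⟩
  result₁ = (0 0; 1 0; 1 0)
Along h;k (path 2):
  e0=⟨1,0⟩ h-->⟨1,1⟩ k-->⟨0,1,1⟩
  e1=⟨0,1⟩ h-->⟨1,0⟩ k-->⟨0,0,0⟩
  result₂ = (0 0; 1 0; 1 0)
Equal? equal; square commutes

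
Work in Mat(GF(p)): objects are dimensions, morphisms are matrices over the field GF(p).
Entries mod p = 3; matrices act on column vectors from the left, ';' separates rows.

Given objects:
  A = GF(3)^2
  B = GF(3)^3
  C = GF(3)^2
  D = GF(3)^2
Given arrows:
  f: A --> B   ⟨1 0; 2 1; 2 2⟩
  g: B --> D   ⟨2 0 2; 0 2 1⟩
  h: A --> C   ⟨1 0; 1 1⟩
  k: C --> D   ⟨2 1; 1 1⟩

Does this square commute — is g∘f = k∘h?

Answer: DOES NOT COMMUTE

Derivation:
Along f;g (path 1):
  e0=⟨1,0⟩ f-->⟨1,2,2⟩ g-->⟨0,0⟩
  e1=⟨0,1⟩ f-->⟨0,1,2⟩ g-->⟨1,1⟩
  ⟦path⟧₁ = ⟨0 1; 0 1⟩
Along h;k (path 2):
  e0=⟨1,0⟩ h-->⟨1,1⟩ k-->⟨0,2⟩
  e1=⟨0,1⟩ h-->⟨0,1⟩ k-->⟨1,1⟩
  ⟦path⟧₂ = ⟨0 1; 2 1⟩
Equal? differ; not commutative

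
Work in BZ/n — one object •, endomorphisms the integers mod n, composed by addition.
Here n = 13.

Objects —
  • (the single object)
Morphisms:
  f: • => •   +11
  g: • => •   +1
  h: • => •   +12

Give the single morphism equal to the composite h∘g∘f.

  0 +11≡11 +1≡12 +12≡11  (mod 13)
composite: +11

Answer: +11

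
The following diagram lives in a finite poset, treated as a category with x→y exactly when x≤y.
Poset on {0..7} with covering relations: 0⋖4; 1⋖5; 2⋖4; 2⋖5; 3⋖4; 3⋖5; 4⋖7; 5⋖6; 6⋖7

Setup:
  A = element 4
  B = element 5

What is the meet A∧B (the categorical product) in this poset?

Answer: NO MEET EXISTS

Trace:
Common predecessors of 4,5: {2,3}
  maximal lower bounds 2 and 3 are incomparable: neither 2⊑3 nor 3⊑2
→ no greatest lower bound exists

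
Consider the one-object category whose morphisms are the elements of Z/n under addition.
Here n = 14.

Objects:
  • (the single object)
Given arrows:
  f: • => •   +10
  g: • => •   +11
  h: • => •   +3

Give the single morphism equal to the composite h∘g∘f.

Answer: +10

Work:
  0 +10≡10 +11≡7 +3≡10  (mod 14)
⟦path⟧: +10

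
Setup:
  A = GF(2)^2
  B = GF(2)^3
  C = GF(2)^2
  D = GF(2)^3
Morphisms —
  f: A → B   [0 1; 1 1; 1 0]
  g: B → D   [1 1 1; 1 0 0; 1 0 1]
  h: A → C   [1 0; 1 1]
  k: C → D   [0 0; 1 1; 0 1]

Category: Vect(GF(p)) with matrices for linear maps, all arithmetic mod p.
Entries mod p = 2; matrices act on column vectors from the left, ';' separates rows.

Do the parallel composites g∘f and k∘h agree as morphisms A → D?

Answer: COMMUTES

Work:
Along f;g (path 1):
  e0=⟨1,0⟩ f→⟨0,1,1⟩ g→⟨0,0,1⟩
  e1=⟨0,1⟩ f→⟨1,1,0⟩ g→⟨0,1,1⟩
  ⟦path⟧₁ = [0 0; 0 1; 1 1]
Along h;k (path 2):
  e0=⟨1,0⟩ h→⟨1,1⟩ k→⟨0,0,1⟩
  e1=⟨0,1⟩ h→⟨0,1⟩ k→⟨0,1,1⟩
  ⟦path⟧₂ = [0 0; 0 1; 1 1]
Equal? equal; square commutes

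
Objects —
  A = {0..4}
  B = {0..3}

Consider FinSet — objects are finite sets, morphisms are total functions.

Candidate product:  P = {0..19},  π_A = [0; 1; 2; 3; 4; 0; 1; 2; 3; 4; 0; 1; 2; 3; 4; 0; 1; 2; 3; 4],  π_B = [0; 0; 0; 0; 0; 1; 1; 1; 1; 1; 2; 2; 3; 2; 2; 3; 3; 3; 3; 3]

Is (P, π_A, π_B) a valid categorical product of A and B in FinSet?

|A|·|B| = 5·4 = 20;  |P| = 20
Check the pairing map k ↦ (π_A(k), π_B(k)):
  0 : (0,0)
  1 : (1,0)
  2 : (2,0)
  3 : (3,0)
  4 : (4,0)
  5 : (0,1)
  6 : (1,1)
  7 : (2,1)
  8 : (3,1)
  9 : (4,1)
  10 : (0,2)
  11 : (1,2)
  12 : (2,3)
  13 : (3,2)
  14 : (4,2)
  15 : (0,3)
  16 : (1,3)
  17 : (2,3)  ✗ repeats pair of k=12
  18 : (3,3)
  19 : (4,3)
distinct pairs in image: 19 / 20 needed
  → (2,3) hit at k=12 and k=17

Answer: NOT A VALID PRODUCT — duplicate pair at indices 17,12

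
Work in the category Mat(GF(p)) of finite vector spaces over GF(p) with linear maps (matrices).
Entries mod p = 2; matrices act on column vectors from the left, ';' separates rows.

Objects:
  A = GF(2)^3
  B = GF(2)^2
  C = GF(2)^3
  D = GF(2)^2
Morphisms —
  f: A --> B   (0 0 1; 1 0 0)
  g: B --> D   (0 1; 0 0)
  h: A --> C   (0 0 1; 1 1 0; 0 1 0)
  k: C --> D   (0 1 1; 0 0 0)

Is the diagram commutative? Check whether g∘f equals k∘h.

Answer: COMMUTES

Trace:
Path 1 = f;g:
  e0=⟨1,0,0⟩ f-->⟨0,1⟩ g-->⟨1,0⟩
  e1=⟨0,1,0⟩ f-->⟨0,0⟩ g-->⟨0,0⟩
  e2=⟨0,0,1⟩ f-->⟨1,0⟩ g-->⟨0,0⟩
  result₁ = (1 0 0; 0 0 0)
Path 2 = h;k:
  e0=⟨1,0,0⟩ h-->⟨0,1,0⟩ k-->⟨1,0⟩
  e1=⟨0,1,0⟩ h-->⟨0,1,1⟩ k-->⟨0,0⟩
  e2=⟨0,0,1⟩ h-->⟨1,0,0⟩ k-->⟨0,0⟩
  result₂ = (1 0 0; 0 0 0)
Equal? equal; square commutes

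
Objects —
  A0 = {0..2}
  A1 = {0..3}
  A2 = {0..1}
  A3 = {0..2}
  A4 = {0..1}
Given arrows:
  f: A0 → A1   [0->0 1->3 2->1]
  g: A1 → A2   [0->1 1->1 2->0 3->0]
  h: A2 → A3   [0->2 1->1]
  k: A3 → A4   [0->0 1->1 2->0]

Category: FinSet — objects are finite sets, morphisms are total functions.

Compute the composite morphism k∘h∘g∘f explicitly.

  0 f→0 g→1 h→1 k→1
  1 f→3 g→0 h→2 k→0
  2 f→1 g→1 h→1 k→1
result: [0->1 1->0 2->1]

Answer: [0->1 1->0 2->1]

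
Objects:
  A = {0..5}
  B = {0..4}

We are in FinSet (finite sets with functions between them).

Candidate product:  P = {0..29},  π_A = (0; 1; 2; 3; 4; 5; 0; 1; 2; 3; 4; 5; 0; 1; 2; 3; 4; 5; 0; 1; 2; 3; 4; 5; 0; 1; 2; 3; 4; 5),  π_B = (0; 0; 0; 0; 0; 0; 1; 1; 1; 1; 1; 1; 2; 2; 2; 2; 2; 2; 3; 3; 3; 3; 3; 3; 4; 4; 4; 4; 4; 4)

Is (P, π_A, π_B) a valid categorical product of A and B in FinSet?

|A|·|B| = 6·5 = 30;  |P| = 30
Check the pairing map k ↦ (π_A(k), π_B(k)):
  0 -> (0,0)
  1 -> (1,0)
  2 -> (2,0)
  3 -> (3,0)
  4 -> (4,0)
  5 -> (5,0)
  6 -> (0,1)
  7 -> (1,1)
  8 -> (2,1)
  9 -> (3,1)
  10 -> (4,1)
  11 -> (5,1)
  12 -> (0,2)
  13 -> (1,2)
  14 -> (2,2)
  15 -> (3,2)
  16 -> (4,2)
  17 -> (5,2)
  18 -> (0,3)
  19 -> (1,3)
  20 -> (2,3)
  21 -> (3,3)
  22 -> (4,3)
  23 -> (5,3)
  24 -> (0,4)
  25 -> (1,4)
  26 -> (2,4)
  27 -> (3,4)
  28 -> (4,4)
  29 -> (5,4)
distinct pairs in image: 30 / 30 needed
  → bijection onto A×B; projections well-typed.

Answer: VALID PRODUCT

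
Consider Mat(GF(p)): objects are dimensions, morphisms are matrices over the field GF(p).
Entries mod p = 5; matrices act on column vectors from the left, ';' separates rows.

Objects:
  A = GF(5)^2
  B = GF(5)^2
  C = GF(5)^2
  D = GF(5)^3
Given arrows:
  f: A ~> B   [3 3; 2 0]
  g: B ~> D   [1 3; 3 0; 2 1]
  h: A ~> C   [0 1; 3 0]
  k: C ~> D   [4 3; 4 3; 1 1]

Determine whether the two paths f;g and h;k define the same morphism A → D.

Answer: DOES NOT COMMUTE

Trace:
Path 1 = f;g:
  e0=⟨1,0⟩ f~>⟨3,2⟩ g~>⟨4,4,3⟩
  e1=⟨0,1⟩ f~>⟨3,0⟩ g~>⟨3,4,1⟩
  ⟦path⟧₁ = [4 3; 4 4; 3 1]
Path 2 = h;k:
  e0=⟨1,0⟩ h~>⟨0,3⟩ k~>⟨4,4,3⟩
  e1=⟨0,1⟩ h~>⟨1,0⟩ k~>⟨4,4,1⟩
  ⟦path⟧₂ = [4 4; 4 4; 3 1]
Equal? distinct morphisms ✗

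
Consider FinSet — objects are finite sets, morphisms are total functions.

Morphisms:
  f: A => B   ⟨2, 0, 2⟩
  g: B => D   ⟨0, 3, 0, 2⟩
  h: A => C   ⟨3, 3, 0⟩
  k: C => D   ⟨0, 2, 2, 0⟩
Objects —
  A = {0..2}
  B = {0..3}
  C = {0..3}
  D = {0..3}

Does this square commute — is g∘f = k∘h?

Along f;g (path 1):
  0 f=>2 g=>0
  1 f=>0 g=>0
  2 f=>2 g=>0
  composite₁ = ⟨0, 0, 0⟩
Along h;k (path 2):
  0 h=>3 k=>0
  1 h=>3 k=>0
  2 h=>0 k=>0
  composite₂ = ⟨0, 0, 0⟩
Equal? equal; square commutes

Answer: COMMUTES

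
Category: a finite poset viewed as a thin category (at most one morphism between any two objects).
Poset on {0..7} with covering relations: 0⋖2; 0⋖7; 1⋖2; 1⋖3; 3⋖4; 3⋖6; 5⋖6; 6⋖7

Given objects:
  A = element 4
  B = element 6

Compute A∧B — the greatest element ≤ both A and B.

Common predecessors of 4,6: {1,3}
  1 ≤ 3
  3 ≤ 3
glb = 3

Answer: A∧B = 3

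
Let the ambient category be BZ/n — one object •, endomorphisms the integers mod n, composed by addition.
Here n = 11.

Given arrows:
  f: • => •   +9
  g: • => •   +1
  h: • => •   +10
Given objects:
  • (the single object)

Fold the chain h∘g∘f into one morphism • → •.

Answer: +9

Trace:
  0 +9≡9 +1≡10 +10≡9  (mod 11)
⟦path⟧: +9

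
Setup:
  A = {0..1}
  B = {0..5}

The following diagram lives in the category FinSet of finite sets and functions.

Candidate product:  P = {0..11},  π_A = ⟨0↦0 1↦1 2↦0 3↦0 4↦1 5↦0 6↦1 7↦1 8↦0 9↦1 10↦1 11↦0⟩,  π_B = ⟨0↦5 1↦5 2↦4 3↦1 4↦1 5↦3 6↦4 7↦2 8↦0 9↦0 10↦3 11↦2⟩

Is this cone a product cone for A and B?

|A|·|B| = 2·6 = 12;  |P| = 12
Check the pairing map k ↦ (π_A(k), π_B(k)):
  0 ↦ (0,5)
  1 ↦ (1,5)
  2 ↦ (0,4)
  3 ↦ (0,1)
  4 ↦ (1,1)
  5 ↦ (0,3)
  6 ↦ (1,4)
  7 ↦ (1,2)
  8 ↦ (0,0)
  9 ↦ (1,0)
  10 ↦ (1,3)
  11 ↦ (0,2)
distinct pairs in image: 12 / 12 needed
  → bijection onto A×B; projections well-typed.

Answer: VALID PRODUCT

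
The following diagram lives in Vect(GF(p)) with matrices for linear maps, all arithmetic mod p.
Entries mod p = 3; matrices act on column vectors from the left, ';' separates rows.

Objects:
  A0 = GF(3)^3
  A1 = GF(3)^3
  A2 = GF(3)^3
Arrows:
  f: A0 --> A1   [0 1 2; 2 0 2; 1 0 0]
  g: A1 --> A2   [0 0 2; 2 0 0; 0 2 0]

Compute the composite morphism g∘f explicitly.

  e0=(1,0,0) f-->(0,2,1) g-->(2,0,1)
  e1=(0,1,0) f-->(1,0,0) g-->(0,2,0)
  e2=(0,0,1) f-->(2,2,0) g-->(0,1,1)
result: [2 0 0; 0 2 1; 1 0 1]

Answer: [2 0 0; 0 2 1; 1 0 1]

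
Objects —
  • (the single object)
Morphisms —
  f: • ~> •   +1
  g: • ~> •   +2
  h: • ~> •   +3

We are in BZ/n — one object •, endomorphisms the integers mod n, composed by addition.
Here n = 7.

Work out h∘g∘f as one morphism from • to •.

  0 +1≡1 +2≡3 +3≡6  (mod 7)
result: +6

Answer: +6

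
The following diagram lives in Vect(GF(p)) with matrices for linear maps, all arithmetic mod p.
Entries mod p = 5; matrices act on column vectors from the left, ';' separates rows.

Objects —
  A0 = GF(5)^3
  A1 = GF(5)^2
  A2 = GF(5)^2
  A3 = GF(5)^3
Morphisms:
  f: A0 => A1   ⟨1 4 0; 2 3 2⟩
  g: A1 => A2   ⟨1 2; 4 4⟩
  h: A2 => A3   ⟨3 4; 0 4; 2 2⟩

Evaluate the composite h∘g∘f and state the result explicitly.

  e0=(1,0,0) f=>(1,2) g=>(0,2) h=>(3,3,4)
  e1=(0,1,0) f=>(4,3) g=>(0,3) h=>(2,2,1)
  e2=(0,0,1) f=>(0,2) g=>(4,3) h=>(4,2,4)
composite: ⟨3 2 4; 3 2 2; 4 1 4⟩

Answer: ⟨3 2 4; 3 2 2; 4 1 4⟩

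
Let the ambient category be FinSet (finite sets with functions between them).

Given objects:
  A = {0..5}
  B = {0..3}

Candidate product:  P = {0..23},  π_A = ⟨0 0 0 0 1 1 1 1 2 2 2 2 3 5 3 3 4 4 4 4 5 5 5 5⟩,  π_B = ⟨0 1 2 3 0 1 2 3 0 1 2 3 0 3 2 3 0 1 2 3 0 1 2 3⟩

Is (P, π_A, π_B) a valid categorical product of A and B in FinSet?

|A|·|B| = 6·4 = 24;  |P| = 24
Check the pairing map k ↦ (π_A(k), π_B(k)):
  0 ↦ (0,0)
  1 ↦ (0,1)
  2 ↦ (0,2)
  3 ↦ (0,3)
  4 ↦ (1,0)
  5 ↦ (1,1)
  6 ↦ (1,2)
  7 ↦ (1,3)
  8 ↦ (2,0)
  9 ↦ (2,1)
  10 ↦ (2,2)
  11 ↦ (2,3)
  12 ↦ (3,0)
  13 ↦ (5,3)
  14 ↦ (3,2)
  15 ↦ (3,3)
  16 ↦ (4,0)
  17 ↦ (4,1)
  18 ↦ (4,2)
  19 ↦ (4,3)
  20 ↦ (5,0)
  21 ↦ (5,1)
  22 ↦ (5,2)
  23 ↦ (5,3)  ✗ repeats pair of k=13
distinct pairs in image: 23 / 24 needed
  → (5,3) hit at k=13 and k=23

Answer: NOT A VALID PRODUCT — duplicate pair at indices 23,13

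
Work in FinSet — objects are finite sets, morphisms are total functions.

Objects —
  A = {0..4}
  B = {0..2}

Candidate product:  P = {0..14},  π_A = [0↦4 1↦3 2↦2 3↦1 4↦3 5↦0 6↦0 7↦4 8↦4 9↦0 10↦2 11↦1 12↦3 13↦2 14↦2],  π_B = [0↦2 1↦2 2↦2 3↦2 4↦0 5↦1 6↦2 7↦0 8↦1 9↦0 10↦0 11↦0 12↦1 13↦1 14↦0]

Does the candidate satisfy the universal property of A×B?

|A|·|B| = 5·3 = 15;  |P| = 15
Check the pairing map k ↦ (π_A(k), π_B(k)):
  0 ↦ (4,2)
  1 ↦ (3,2)
  2 ↦ (2,2)
  3 ↦ (1,2)
  4 ↦ (3,0)
  5 ↦ (0,1)
  6 ↦ (0,2)
  7 ↦ (4,0)
  8 ↦ (4,1)
  9 ↦ (0,0)
  10 ↦ (2,0)
  11 ↦ (1,0)
  12 ↦ (3,1)
  13 ↦ (2,1)
  14 ↦ (2,0)  ✗ repeats pair of k=10
distinct pairs in image: 14 / 15 needed
  → (2,0) hit at k=10 and k=14

Answer: NOT A VALID PRODUCT — duplicate pair at indices 14,10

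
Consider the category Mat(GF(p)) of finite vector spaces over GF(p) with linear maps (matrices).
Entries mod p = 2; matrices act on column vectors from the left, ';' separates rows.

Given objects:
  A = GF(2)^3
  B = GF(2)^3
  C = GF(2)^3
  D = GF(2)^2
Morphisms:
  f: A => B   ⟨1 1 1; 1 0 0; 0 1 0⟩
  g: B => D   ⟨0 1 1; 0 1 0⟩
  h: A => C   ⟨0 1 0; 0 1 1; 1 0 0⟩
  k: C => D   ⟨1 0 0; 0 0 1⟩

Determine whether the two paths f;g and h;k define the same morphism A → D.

Answer: DOES NOT COMMUTE

Work:
Path 1 = f;g:
  e0=[1,0,0] f=>[1,1,0] g=>[1,1]
  e1=[0,1,0] f=>[1,0,1] g=>[1,0]
  e2=[0,0,1] f=>[1,0,0] g=>[0,0]
  result₁ = ⟨1 1 0; 1 0 0⟩
Path 2 = h;k:
  e0=[1,0,0] h=>[0,0,1] k=>[0,1]
  e1=[0,1,0] h=>[1,1,0] k=>[1,0]
  e2=[0,0,1] h=>[0,1,0] k=>[0,0]
  result₂ = ⟨0 1 0; 1 0 0⟩
Equal? differ; not commutative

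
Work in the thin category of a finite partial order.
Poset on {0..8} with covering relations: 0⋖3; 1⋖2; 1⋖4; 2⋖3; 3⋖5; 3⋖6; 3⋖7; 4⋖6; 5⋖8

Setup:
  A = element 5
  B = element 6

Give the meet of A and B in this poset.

Common predecessors of 5,6: {0,1,2,3}
  0 <= 3
  1 <= 3
  2 <= 3
  3 <= 3
glb = 3

Answer: A∧B = 3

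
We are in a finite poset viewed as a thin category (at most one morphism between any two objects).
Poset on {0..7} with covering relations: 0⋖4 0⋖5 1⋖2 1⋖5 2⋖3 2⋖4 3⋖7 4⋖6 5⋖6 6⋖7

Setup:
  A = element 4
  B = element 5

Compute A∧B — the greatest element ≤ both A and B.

Answer: NO MEET EXISTS

Derivation:
Common predecessors of 4,5: {0,1}
  maximal lower bounds 0 and 1 are incomparable: neither 0≤1 nor 1≤0
→ no greatest lower bound exists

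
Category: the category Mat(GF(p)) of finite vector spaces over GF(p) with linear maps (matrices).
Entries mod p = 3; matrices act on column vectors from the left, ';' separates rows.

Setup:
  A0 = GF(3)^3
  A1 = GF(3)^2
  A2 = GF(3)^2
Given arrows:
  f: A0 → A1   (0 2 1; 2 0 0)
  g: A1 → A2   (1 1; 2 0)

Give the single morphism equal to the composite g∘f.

  e0=(1,0,0) f→(0,2) g→(2,0)
  e1=(0,1,0) f→(2,0) g→(2,1)
  e2=(0,0,1) f→(1,0) g→(1,2)
⟦path⟧: (2 2 1; 0 1 2)

Answer: (2 2 1; 0 1 2)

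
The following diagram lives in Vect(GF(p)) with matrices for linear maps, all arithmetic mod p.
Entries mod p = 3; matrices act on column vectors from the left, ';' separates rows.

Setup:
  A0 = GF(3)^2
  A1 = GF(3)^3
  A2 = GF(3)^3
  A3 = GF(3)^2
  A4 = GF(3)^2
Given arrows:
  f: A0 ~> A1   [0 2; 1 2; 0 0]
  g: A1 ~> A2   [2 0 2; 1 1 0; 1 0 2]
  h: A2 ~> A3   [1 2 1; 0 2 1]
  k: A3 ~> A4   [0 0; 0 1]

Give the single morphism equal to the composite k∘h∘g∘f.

Answer: [0 0; 2 1]

Work:
  e0=[1,0] f~>[0,1,0] g~>[0,1,0] h~>[2,2] k~>[0,2]
  e1=[0,1] f~>[2,2,0] g~>[1,1,2] h~>[2,1] k~>[0,1]
composite: [0 0; 2 1]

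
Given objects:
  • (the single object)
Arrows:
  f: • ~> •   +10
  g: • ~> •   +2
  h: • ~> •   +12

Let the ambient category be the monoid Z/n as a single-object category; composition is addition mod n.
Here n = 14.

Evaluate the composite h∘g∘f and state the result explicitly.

  0 +10≡10 +2≡12 +12≡10  (mod 14)
result: +10

Answer: +10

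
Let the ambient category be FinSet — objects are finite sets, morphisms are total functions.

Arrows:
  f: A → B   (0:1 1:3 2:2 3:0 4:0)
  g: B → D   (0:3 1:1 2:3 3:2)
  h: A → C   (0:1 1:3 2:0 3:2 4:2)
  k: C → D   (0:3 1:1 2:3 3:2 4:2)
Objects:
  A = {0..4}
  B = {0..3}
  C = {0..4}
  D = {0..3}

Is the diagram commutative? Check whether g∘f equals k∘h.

Answer: COMMUTES

Work:
Along f;g (path 1):
  0 f→1 g→1
  1 f→3 g→2
  2 f→2 g→3
  3 f→0 g→3
  4 f→0 g→3
  result₁ = (0:1 1:2 2:3 3:3 4:3)
Along h;k (path 2):
  0 h→1 k→1
  1 h→3 k→2
  2 h→0 k→3
  3 h→2 k→3
  4 h→2 k→3
  result₂ = (0:1 1:2 2:3 3:3 4:3)
Equal? same morphism ✓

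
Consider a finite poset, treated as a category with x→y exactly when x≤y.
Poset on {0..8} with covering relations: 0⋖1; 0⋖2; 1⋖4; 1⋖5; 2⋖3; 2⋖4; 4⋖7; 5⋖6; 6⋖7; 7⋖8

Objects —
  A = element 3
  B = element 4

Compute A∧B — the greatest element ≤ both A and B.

{x : x<=A ∧ x<=B} = {0,2}  (A=3, B=4)
  0 <= 2
  2 <= 2
glb = 2

Answer: A∧B = 2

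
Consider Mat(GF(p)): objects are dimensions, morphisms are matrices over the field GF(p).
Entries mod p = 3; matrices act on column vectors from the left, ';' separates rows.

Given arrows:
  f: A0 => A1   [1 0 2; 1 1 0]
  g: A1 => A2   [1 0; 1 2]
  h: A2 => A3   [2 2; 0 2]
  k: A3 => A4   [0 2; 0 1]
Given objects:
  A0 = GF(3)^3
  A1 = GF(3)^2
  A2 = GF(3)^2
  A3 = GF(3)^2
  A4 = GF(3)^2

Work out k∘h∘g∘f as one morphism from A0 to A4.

  e0=(1,0,0) f=>(1,1) g=>(1,0) h=>(2,0) k=>(0,0)
  e1=(0,1,0) f=>(0,1) g=>(0,2) h=>(1,1) k=>(2,1)
  e2=(0,0,1) f=>(2,0) g=>(2,2) h=>(2,1) k=>(2,1)
result: [0 2 2; 0 1 1]

Answer: [0 2 2; 0 1 1]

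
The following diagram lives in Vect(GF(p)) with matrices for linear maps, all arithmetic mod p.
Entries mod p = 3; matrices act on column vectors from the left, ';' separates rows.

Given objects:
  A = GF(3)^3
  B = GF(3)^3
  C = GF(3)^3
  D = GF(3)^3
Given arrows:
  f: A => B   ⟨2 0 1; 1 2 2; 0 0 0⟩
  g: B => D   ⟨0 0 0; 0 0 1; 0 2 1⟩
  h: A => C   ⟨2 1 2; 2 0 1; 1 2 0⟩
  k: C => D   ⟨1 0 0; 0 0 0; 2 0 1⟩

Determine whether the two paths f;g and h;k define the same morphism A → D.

1) trace f;g:
  e0=[1,0,0] f=>[2,1,0] g=>[0,0,2]
  e1=[0,1,0] f=>[0,2,0] g=>[0,0,1]
  e2=[0,0,1] f=>[1,2,0] g=>[0,0,1]
  ⟦path⟧₁ = ⟨0 0 0; 0 0 0; 2 1 1⟩
2) trace h;k:
  e0=[1,0,0] h=>[2,2,1] k=>[2,0,2]
  e1=[0,1,0] h=>[1,0,2] k=>[1,0,1]
  e2=[0,0,1] h=>[2,1,0] k=>[2,0,1]
  ⟦path⟧₂ = ⟨2 1 2; 0 0 0; 2 1 1⟩
Equal? differ; not commutative

Answer: DOES NOT COMMUTE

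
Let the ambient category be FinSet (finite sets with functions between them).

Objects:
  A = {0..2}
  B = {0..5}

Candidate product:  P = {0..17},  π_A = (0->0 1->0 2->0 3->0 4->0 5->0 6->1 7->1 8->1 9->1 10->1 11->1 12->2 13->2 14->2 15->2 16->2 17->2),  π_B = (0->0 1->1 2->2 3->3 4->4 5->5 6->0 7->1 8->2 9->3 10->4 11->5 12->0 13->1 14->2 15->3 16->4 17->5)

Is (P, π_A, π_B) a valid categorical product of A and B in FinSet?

|A|·|B| = 3·6 = 18;  |P| = 18
Check the pairing map k ↦ (π_A(k), π_B(k)):
  0 -> (0,0)
  1 -> (0,1)
  2 -> (0,2)
  3 -> (0,3)
  4 -> (0,4)
  5 -> (0,5)
  6 -> (1,0)
  7 -> (1,1)
  8 -> (1,2)
  9 -> (1,3)
  10 -> (1,4)
  11 -> (1,5)
  12 -> (2,0)
  13 -> (2,1)
  14 -> (2,2)
  15 -> (2,3)
  16 -> (2,4)
  17 -> (2,5)
distinct pairs in image: 18 / 18 needed
  → bijection onto A×B; projections well-typed.

Answer: VALID PRODUCT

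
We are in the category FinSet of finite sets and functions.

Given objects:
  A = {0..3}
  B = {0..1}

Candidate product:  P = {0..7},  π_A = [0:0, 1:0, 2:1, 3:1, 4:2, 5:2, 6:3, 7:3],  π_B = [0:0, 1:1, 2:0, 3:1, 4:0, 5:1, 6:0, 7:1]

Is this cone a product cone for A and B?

|A|·|B| = 4·2 = 8;  |P| = 8
Check the pairing map k ↦ (π_A(k), π_B(k)):
  0 : (0,0)
  1 : (0,1)
  2 : (1,0)
  3 : (1,1)
  4 : (2,0)
  5 : (2,1)
  6 : (3,0)
  7 : (3,1)
distinct pairs in image: 8 / 8 needed
  → bijection onto A×B; projections well-typed.

Answer: VALID PRODUCT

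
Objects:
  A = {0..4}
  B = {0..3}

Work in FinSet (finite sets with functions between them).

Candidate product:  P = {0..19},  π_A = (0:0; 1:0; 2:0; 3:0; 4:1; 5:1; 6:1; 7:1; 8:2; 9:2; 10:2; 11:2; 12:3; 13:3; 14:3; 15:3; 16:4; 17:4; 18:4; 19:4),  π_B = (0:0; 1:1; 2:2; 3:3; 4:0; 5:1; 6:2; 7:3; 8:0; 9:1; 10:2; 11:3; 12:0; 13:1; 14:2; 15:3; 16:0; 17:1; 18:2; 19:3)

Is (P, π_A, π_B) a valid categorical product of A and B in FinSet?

|A|·|B| = 5·4 = 20;  |P| = 20
Check the pairing map k ↦ (π_A(k), π_B(k)):
  0 : (0,0)
  1 : (0,1)
  2 : (0,2)
  3 : (0,3)
  4 : (1,0)
  5 : (1,1)
  6 : (1,2)
  7 : (1,3)
  8 : (2,0)
  9 : (2,1)
  10 : (2,2)
  11 : (2,3)
  12 : (3,0)
  13 : (3,1)
  14 : (3,2)
  15 : (3,3)
  16 : (4,0)
  17 : (4,1)
  18 : (4,2)
  19 : (4,3)
distinct pairs in image: 20 / 20 needed
  → bijection onto A×B; projections well-typed.

Answer: VALID PRODUCT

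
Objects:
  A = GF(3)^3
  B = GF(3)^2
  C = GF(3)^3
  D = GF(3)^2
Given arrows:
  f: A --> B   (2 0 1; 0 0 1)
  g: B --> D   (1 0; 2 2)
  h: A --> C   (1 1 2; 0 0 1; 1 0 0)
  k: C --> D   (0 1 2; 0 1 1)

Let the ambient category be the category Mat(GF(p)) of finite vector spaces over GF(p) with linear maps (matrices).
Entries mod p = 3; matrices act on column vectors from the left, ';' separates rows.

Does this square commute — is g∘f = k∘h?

Answer: COMMUTES

Work:
Path 1 = f;g:
  e0=(1,0,0) f-->(2,0) g-->(2,1)
  e1=(0,1,0) f-->(0,0) g-->(0,0)
  e2=(0,0,1) f-->(1,1) g-->(1,1)
  ⟦path⟧₁ = (2 0 1; 1 0 1)
Path 2 = h;k:
  e0=(1,0,0) h-->(1,0,1) k-->(2,1)
  e1=(0,1,0) h-->(1,0,0) k-->(0,0)
  e2=(0,0,1) h-->(2,1,0) k-->(1,1)
  ⟦path⟧₂ = (2 0 1; 1 0 1)
Equal? YES — commutes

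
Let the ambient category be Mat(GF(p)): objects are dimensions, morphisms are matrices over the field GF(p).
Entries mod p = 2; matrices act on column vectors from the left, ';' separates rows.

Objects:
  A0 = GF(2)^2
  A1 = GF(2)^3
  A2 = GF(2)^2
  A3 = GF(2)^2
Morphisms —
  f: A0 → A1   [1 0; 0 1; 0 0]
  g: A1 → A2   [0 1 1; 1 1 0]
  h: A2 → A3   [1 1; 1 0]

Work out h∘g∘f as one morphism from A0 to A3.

  e0=(1,0) f→(1,0,0) g→(0,1) h→(1,0)
  e1=(0,1) f→(0,1,0) g→(1,1) h→(0,1)
composite: [1 0; 0 1]

Answer: [1 0; 0 1]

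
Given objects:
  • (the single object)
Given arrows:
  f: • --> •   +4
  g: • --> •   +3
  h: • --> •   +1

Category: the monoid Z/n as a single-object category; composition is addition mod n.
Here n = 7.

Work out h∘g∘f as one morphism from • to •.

Answer: +1

Work:
  0 +4≡4 +3≡0 +1≡1  (mod 7)
⟦path⟧: +1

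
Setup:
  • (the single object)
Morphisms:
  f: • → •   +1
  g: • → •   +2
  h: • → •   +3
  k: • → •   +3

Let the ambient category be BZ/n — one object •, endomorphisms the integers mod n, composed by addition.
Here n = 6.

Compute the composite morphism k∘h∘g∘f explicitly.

  0 +1≡1 +2≡3 +3≡0 +3≡3  (mod 6)
⟦path⟧: +3

Answer: +3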